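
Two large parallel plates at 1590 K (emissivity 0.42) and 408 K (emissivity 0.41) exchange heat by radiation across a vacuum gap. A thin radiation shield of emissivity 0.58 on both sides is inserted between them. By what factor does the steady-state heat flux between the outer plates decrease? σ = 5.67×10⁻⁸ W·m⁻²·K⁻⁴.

Without shield: q₀ = σΔ(T⁴)/(1/ε₁+1/ε₂−1) with denominator 3.820.
With shield the two gaps are in series; the resistances add: (1/ε₁+1/ε_s−1)+(1/ε_s+1/ε₂−1) = 3.105+3.163 = 6.268.
Heat-flux ratio q₀/q = 6.268/3.820.

factor ≈ 1.64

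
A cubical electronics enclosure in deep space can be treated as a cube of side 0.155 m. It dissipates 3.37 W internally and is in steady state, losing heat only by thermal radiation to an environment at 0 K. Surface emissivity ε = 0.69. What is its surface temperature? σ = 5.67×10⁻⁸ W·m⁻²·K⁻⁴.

Steady state: internal power = radiated power, P = εσA T⁴.
Radiating area A = 6L² = 0.1442 m².
T⁴ = P/(εσA) = 3.37/(0.69·5.67×10⁻⁸·0.1442) = 5.976×10⁸ K⁴.
T = (5.976×10⁸)^(1/4).

T ≈ 156 K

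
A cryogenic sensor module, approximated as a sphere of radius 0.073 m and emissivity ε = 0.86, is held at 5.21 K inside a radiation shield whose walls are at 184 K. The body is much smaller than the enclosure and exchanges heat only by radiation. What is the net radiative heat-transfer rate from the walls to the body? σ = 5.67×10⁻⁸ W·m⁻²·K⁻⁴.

P_net ≈ 3.74 W

For a small grey body in a large enclosure: P_net = εσA(T_body⁴ − T_wall⁴).
A = 4πr² = 0.06697 m²; T_body⁴ − T_wall⁴ = 736.8 − 1.146×10⁹ = -1.146×10⁹ K⁴.
|P_net| = 0.86·5.67×10⁻⁸·0.06697·1.146×10⁹.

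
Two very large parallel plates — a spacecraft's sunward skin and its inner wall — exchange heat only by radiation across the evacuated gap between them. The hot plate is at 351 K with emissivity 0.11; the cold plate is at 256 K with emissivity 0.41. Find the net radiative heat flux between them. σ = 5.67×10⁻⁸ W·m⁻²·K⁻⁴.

q ≈ 58.6 W/m²

For two infinite grey parallel plates, q = σ(T₁⁴ − T₂⁴)/(1/ε₁ + 1/ε₂ − 1).
T₁⁴ − T₂⁴ = 1.518×10¹⁰ − 4.295×10⁹ = 1.088×10¹⁰ K⁴.
1/ε₁ + 1/ε₂ − 1 = 9.091 + 2.439 − 1 = 10.53.
q = 5.67×10⁻⁸ × 1.088×10¹⁰ / 10.53.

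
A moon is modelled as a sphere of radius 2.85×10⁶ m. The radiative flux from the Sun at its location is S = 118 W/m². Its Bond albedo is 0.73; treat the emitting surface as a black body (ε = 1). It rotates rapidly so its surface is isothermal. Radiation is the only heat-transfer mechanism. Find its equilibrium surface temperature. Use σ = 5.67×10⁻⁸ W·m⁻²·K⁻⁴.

T ≈ 109 K

At equilibrium, absorbed power = emitted power.
Absorbing cross-section = πr² = 2.552×10¹³ m²; emitting surface = 4πr² = 1.021×10¹⁴ m² (ratio 4).
(1−a)S·A_cross = εσ·A_surf·T⁴  ⇒  T⁴ = (1−a)S/(4σ).
T⁴ = 0.270·118/(4·5.67×10⁻⁸) = 1.405×10⁸ K⁴.
T = (1.405×10⁸)^(1/4).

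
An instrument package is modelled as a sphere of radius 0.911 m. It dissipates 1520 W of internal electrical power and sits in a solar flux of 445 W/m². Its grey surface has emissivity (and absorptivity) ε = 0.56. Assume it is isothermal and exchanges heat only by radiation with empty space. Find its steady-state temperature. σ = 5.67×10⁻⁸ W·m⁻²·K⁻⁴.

At steady state, absorbed solar power + internal power = radiated power.
Absorbed: α·S·A_cross = 0.56·445·2.607 = 649.7 W (cross-section πr²).
Total input = 649.7 + 1520 = 2170 W.
Radiated: εσ·A_surf·T⁴ with A_surf = 4πr² = 10.43 m².
T⁴ = 2170/(0.56·5.67×10⁻⁸·10.43) = 6.552×10⁹ K⁴.

T ≈ 285 K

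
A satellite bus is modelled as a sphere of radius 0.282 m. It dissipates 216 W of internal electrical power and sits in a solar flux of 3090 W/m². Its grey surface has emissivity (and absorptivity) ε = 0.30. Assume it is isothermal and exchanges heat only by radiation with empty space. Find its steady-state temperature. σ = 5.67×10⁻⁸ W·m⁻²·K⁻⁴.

At steady state, absorbed solar power + internal power = radiated power.
Absorbed: α·S·A_cross = 0.30·3090·0.2498 = 231.6 W (cross-section πr²).
Total input = 231.6 + 216 = 447.6 W.
Radiated: εσ·A_surf·T⁴ with A_surf = 4πr² = 0.9993 m².
T⁴ = 447.6/(0.30·5.67×10⁻⁸·0.9993) = 2.633×10¹⁰ K⁴.

T ≈ 403 K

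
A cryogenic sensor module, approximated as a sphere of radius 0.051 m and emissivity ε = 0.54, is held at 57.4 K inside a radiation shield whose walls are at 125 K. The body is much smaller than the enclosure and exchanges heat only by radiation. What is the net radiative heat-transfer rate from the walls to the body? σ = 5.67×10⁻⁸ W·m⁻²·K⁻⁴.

For a small grey body in a large enclosure: P_net = εσA(T_body⁴ − T_wall⁴).
A = 4πr² = 0.03269 m²; T_body⁴ − T_wall⁴ = 1.086×10⁷ − 2.441×10⁸ = -2.333×10⁸ K⁴.
|P_net| = 0.54·5.67×10⁻⁸·0.03269·2.333×10⁸.

P_net ≈ 0.233 W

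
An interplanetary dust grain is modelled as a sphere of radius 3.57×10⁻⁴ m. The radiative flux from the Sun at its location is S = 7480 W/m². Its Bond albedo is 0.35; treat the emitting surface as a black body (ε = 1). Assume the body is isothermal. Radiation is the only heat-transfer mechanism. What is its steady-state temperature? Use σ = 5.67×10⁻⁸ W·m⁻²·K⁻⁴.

At equilibrium, absorbed power = emitted power.
Absorbing cross-section = πr² = 4.004×10⁻⁷ m²; emitting surface = 4πr² = 1.602×10⁻⁶ m² (ratio 4).
(1−a)S·A_cross = εσ·A_surf·T⁴  ⇒  T⁴ = (1−a)S/(4σ).
T⁴ = 0.650·7480/(4·5.67×10⁻⁸) = 2.144×10¹⁰ K⁴.
T = (2.144×10¹⁰)^(1/4).

T ≈ 383 K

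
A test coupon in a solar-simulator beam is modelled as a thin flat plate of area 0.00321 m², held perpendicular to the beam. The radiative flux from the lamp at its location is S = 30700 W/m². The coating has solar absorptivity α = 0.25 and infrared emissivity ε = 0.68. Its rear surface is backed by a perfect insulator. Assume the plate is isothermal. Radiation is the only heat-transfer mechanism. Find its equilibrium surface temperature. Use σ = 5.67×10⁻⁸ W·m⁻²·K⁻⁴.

At equilibrium, absorbed power = emitted power.
Absorbing cross-section = A = 0.003210 m²; emitting surface = A = 0.003210 m² (ratio 1).
αS·A_cross = εσ·A_surf·T⁴  ⇒  T⁴ = αS/(ε·1σ).
T⁴ = 0.250·30700/(0.68·1·5.67×10⁻⁸) = 1.991×10¹¹ K⁴.
T = (1.991×10¹¹)^(1/4).

T ≈ 668 K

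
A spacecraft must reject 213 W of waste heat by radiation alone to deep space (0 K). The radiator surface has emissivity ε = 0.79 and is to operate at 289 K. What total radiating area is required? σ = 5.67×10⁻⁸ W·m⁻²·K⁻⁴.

P = εσA T⁴ ⇒ A = P/(εσT⁴).
T⁴ = 6.976×10⁹ K⁴.
A = 213/(0.79 × 5.67×10⁻⁸ × 6.976×10⁹).

A ≈ 0.682 m²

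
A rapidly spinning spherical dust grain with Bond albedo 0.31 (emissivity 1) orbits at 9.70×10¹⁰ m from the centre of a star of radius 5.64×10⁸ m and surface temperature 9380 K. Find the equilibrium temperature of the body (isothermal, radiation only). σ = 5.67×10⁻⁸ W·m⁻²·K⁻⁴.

T ≈ 461 K

The star's surface emits σT_*⁴; at distance d the flux is S = σT_*⁴(R_*/d)².
S = 5.67×10⁻⁸·(9380)⁴·(5.64×10⁸/9.70×10¹⁰)² = 14840 W/m².
For an isothermal sphere T⁴ = (1−a)S/(4σ) = 4.515×10¹⁰ K⁴.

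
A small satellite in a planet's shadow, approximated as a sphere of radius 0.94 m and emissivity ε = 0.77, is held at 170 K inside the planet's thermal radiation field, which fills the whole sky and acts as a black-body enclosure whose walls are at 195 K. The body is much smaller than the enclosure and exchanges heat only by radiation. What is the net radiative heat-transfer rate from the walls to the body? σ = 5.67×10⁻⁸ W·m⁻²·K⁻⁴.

P_net ≈ 296 W

For a small grey body in a large enclosure: P_net = εσA(T_body⁴ − T_wall⁴).
A = 4πr² = 11.10 m²; T_body⁴ − T_wall⁴ = 8.352×10⁸ − 1.446×10⁹ = -6.107×10⁸ K⁴.
|P_net| = 0.77·5.67×10⁻⁸·11.10·6.107×10⁸.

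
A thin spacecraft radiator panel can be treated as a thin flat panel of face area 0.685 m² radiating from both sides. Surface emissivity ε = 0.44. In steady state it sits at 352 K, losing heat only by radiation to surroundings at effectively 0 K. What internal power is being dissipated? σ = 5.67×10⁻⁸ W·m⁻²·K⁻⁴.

P ≈ 525 W

Steady state: P = εσA T⁴.
A = 2·0.685 = 1.370 m²; T⁴ = (352)⁴ = 1.535×10¹⁰ K⁴.
P = 0.44 × 5.67×10⁻⁸ × 1.370 × 1.535×10¹⁰.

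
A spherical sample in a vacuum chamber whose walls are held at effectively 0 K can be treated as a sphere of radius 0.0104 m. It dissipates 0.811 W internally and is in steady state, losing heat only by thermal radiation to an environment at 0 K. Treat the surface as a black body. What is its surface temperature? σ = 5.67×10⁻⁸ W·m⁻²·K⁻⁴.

Steady state: internal power = radiated power, P = εσA T⁴.
Radiating area A = 4πr² = 0.001359 m².
T⁴ = P/(εσA) = 0.811/(1.0·5.67×10⁻⁸·0.001359) = 1.052×10¹⁰ K⁴.
T = (1.052×10¹⁰)^(1/4).

T ≈ 320 K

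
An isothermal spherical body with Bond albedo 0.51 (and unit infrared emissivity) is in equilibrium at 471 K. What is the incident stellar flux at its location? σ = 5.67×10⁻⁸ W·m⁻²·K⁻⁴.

S ≈ 22800 W/m²

(1−a)S·πr² = σ·4πr²·T⁴ ⇒ S = 4σT⁴/(1−a).
S = 4·5.67×10⁻⁸·4.921×10¹⁰/0.490.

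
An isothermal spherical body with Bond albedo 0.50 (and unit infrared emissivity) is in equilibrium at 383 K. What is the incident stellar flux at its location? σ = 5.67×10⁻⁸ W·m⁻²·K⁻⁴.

(1−a)S·πr² = σ·4πr²·T⁴ ⇒ S = 4σT⁴/(1−a).
S = 4·5.67×10⁻⁸·2.152×10¹⁰/0.500.

S ≈ 9760 W/m²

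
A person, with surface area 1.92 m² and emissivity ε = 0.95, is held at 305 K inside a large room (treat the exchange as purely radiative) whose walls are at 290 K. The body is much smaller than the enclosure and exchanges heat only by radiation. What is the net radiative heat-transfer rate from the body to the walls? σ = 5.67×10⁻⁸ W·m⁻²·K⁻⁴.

For a small grey body in a large enclosure: P_net = εσA(T_body⁴ − T_wall⁴).
A = 1.92 m²; T_body⁴ − T_wall⁴ = 8.654×10⁹ − 7.073×10⁹ = 1.581×10⁹ K⁴.
|P_net| = 0.95·5.67×10⁻⁸·1.920·1.581×10⁹.

P_net ≈ 163 W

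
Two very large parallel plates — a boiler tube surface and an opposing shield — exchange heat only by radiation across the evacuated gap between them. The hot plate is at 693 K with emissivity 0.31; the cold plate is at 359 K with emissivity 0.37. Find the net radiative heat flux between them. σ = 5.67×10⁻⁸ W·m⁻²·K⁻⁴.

For two infinite grey parallel plates, q = σ(T₁⁴ − T₂⁴)/(1/ε₁ + 1/ε₂ − 1).
T₁⁴ − T₂⁴ = 2.306×10¹¹ − 1.661×10¹⁰ = 2.140×10¹¹ K⁴.
1/ε₁ + 1/ε₂ − 1 = 3.226 + 2.703 − 1 = 4.929.
q = 5.67×10⁻⁸ × 2.140×10¹¹ / 4.929.

q ≈ 2460 W/m²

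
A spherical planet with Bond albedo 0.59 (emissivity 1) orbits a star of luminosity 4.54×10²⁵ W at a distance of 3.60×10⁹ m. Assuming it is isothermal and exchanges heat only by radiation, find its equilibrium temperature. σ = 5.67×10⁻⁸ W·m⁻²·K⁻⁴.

First find the stellar flux at distance d: S = L/(4πd²) = 4.54×10²⁵/(4π·(3.60×10⁹)²) = 2.788×10⁵ W/m².
For an isothermal sphere, absorbed (1−a)S·πr² = emitted σ·4πr²·T⁴, so T⁴ = (1−a)S/(4σ).
T⁴ = 0.410·2.788×10⁵/(4·5.67×10⁻⁸) = 5.039×10¹¹ K⁴.

T ≈ 843 K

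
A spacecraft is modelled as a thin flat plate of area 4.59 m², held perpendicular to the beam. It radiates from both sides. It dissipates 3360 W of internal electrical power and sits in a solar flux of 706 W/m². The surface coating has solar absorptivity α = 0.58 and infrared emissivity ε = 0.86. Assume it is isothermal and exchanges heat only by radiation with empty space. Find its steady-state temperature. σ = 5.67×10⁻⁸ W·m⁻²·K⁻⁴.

At steady state, absorbed solar power + internal power = radiated power.
Absorbed: α·S·A_cross = 0.58·706·4.590 = 1880 W (cross-section A).
Total input = 1880 + 3360 = 5240 W.
Radiated: εσ·A_surf·T⁴ with A_surf = 2A = 9.180 m².
T⁴ = 5240/(0.86·5.67×10⁻⁸·9.180) = 1.170×10¹⁰ K⁴.

T ≈ 329 K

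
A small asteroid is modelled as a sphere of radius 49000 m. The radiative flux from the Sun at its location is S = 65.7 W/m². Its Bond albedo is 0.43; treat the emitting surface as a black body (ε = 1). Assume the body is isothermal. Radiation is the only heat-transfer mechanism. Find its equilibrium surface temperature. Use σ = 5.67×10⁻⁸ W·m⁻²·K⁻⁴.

T ≈ 113 K

At equilibrium, absorbed power = emitted power.
Absorbing cross-section = πr² = 7.543×10⁹ m²; emitting surface = 4πr² = 3.017×10¹⁰ m² (ratio 4).
(1−a)S·A_cross = εσ·A_surf·T⁴  ⇒  T⁴ = (1−a)S/(4σ).
T⁴ = 0.570·65.7/(4·5.67×10⁻⁸) = 1.651×10⁸ K⁴.
T = (1.651×10⁸)^(1/4).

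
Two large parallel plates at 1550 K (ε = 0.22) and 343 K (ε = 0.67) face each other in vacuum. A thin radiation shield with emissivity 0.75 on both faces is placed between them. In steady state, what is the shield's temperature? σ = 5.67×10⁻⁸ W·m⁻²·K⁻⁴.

T_s ≈ 1120 K

In steady state the net flux on the hot side equals that on the cold side.
σ(T₁⁴−T_s⁴)/D₁ = σ(T_s⁴−T₂⁴)/D₂, with D₁ = 1/ε₁+1/ε_s−1 = 4.879, D₂ = 1/ε_s+1/ε₂−1 = 1.826.
Solve for T_s⁴: T_s⁴ = (D₂·T₁⁴ + D₁·T₂⁴)/(D₁+D₂) = 1.582×10¹² K⁴.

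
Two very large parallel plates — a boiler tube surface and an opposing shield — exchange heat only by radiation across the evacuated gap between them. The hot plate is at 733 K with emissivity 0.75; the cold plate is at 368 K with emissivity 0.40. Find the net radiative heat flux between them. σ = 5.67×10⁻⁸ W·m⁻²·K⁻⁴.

For two infinite grey parallel plates, q = σ(T₁⁴ − T₂⁴)/(1/ε₁ + 1/ε₂ − 1).
T₁⁴ − T₂⁴ = 2.887×10¹¹ − 1.834×10¹⁰ = 2.703×10¹¹ K⁴.
1/ε₁ + 1/ε₂ − 1 = 1.333 + 2.500 − 1 = 2.833.
q = 5.67×10⁻⁸ × 2.703×10¹¹ / 2.833.

q ≈ 5410 W/m²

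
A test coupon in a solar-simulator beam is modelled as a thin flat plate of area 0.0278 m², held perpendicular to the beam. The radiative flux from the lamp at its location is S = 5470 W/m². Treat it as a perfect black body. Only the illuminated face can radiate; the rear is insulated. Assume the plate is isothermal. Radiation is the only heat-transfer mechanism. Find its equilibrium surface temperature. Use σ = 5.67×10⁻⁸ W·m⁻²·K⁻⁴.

At equilibrium, absorbed power = emitted power.
Absorbing cross-section = A = 0.02780 m²; emitting surface = A = 0.02780 m² (ratio 1).
S·A_cross = εσ·A_surf·T⁴  ⇒  T⁴ = S/(1σ).
T⁴ = 1.00·5470/(1·5.67×10⁻⁸) = 9.647×10¹⁰ K⁴.
T = (9.647×10¹⁰)^(1/4).

T ≈ 557 K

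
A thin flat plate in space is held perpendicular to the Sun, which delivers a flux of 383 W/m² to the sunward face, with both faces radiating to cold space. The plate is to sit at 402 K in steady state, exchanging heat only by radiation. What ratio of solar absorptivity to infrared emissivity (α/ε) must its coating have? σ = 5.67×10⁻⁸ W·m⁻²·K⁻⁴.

Balance: αS·A = εσ·2A·T⁴ ⇒ α/ε = 2σT⁴/S.
α/ε = 2·5.67×10⁻⁸·(402)⁴/383 = 2·5.67×10⁻⁸·2.612×10¹⁰/383.

α/ε ≈ 7.73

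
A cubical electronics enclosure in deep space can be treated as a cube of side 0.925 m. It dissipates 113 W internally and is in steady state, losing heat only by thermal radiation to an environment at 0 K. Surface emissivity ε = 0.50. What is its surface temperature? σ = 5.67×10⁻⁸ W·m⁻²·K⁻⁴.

Steady state: internal power = radiated power, P = εσA T⁴.
Radiating area A = 6L² = 5.134 m².
T⁴ = P/(εσA) = 113/(0.50·5.67×10⁻⁸·5.134) = 7.764×10⁸ K⁴.
T = (7.764×10⁸)^(1/4).

T ≈ 167 K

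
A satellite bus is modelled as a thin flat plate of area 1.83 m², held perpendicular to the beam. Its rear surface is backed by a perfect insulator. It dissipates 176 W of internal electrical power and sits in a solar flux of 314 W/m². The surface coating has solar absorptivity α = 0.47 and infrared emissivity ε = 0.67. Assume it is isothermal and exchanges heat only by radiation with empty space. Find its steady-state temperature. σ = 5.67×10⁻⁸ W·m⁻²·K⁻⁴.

T ≈ 283 K

At steady state, absorbed solar power + internal power = radiated power.
Absorbed: α·S·A_cross = 0.47·314·1.830 = 270.1 W (cross-section A).
Total input = 270.1 + 176 = 446.1 W.
Radiated: εσ·A_surf·T⁴ with A_surf = A = 1.830 m².
T⁴ = 446.1/(0.67·5.67×10⁻⁸·1.830) = 6.416×10⁹ K⁴.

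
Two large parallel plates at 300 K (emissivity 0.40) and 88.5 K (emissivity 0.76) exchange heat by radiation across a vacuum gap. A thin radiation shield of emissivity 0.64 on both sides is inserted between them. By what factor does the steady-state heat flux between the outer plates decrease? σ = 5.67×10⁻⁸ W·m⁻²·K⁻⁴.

Without shield: q₀ = σΔ(T⁴)/(1/ε₁+1/ε₂−1) with denominator 2.816.
With shield the two gaps are in series; the resistances add: (1/ε₁+1/ε_s−1)+(1/ε_s+1/ε₂−1) = 3.062+1.878 = 4.941.
Heat-flux ratio q₀/q = 4.941/2.816.

factor ≈ 1.75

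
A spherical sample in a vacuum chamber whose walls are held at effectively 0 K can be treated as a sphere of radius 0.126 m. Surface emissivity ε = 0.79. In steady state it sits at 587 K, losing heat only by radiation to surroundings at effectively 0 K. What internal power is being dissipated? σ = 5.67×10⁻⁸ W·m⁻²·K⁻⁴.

P ≈ 1060 W

Steady state: P = εσA T⁴.
A = 4πr² = 0.1995 m²; T⁴ = (587)⁴ = 1.187×10¹¹ K⁴.
P = 0.79 × 5.67×10⁻⁸ × 0.1995 × 1.187×10¹¹.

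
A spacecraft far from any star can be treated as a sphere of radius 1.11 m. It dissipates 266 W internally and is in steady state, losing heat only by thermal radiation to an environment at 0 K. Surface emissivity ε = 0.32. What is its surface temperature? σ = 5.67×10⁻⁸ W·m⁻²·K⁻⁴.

Steady state: internal power = radiated power, P = εσA T⁴.
Radiating area A = 4πr² = 15.48 m².
T⁴ = P/(εσA) = 266/(0.32·5.67×10⁻⁸·15.48) = 9.469×10⁸ K⁴.
T = (9.469×10⁸)^(1/4).

T ≈ 175 K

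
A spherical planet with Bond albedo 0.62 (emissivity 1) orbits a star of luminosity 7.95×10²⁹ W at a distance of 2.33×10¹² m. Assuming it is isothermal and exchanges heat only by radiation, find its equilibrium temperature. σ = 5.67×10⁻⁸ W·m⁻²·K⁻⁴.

T ≈ 374 K

First find the stellar flux at distance d: S = L/(4πd²) = 7.95×10²⁹/(4π·(2.33×10¹²)²) = 11650 W/m².
For an isothermal sphere, absorbed (1−a)S·πr² = emitted σ·4πr²·T⁴, so T⁴ = (1−a)S/(4σ).
T⁴ = 0.380·11650/(4·5.67×10⁻⁸) = 1.952×10¹⁰ K⁴.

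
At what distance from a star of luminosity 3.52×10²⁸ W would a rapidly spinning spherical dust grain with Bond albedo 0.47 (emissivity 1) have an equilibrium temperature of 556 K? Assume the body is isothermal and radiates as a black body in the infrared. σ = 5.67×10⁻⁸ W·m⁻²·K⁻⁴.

d ≈ 2.62×10¹¹ m

For an isothermal black-emitting sphere, (1−a)S·πr² = σ·4πr²·T⁴ ⇒ S = 4σT⁴/(1−a).
S = 4·5.67×10⁻⁸·(556)⁴/0.530 = 40890 W/m².
Flux falls as S = L/(4πd²), so d = √(L/(4πS)) = √(3.52×10²⁸/(4π·40890)).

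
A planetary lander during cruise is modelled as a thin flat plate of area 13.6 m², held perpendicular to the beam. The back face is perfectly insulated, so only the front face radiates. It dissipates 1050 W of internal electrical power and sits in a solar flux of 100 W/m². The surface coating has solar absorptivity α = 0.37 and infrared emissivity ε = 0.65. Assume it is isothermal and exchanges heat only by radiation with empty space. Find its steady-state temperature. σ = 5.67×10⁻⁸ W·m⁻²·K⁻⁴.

T ≈ 236 K

At steady state, absorbed solar power + internal power = radiated power.
Absorbed: α·S·A_cross = 0.37·100·13.60 = 503.2 W (cross-section A).
Total input = 503.2 + 1050 = 1553 W.
Radiated: εσ·A_surf·T⁴ with A_surf = A = 13.60 m².
T⁴ = 1553/(0.65·5.67×10⁻⁸·13.60) = 3.099×10⁹ K⁴.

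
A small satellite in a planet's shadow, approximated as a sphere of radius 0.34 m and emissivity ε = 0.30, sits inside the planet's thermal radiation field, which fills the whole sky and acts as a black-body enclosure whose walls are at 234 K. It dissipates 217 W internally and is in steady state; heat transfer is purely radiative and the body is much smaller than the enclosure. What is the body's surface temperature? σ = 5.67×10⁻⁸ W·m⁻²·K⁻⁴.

T ≈ 329 K

For a small grey body in a large enclosure, net radiated power = εσA(T⁴ − T_w⁴).
Steady state: P = εσA(T⁴ − T_w⁴) with A = 4πr² = 1.453 m².
T⁴ = P/(εσA) + T_w⁴ = 217/(0.30·5.67×10⁻⁸·1.453) + (234)⁴
    = 8.782×10⁹ + 2.998×10⁹ = 1.178×10¹⁰ K⁴.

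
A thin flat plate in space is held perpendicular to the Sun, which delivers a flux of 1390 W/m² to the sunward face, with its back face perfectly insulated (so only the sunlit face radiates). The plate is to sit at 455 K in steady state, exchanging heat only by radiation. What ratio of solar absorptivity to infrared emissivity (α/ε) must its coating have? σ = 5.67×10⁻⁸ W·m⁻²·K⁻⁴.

α/ε ≈ 1.75

Balance: αS·A = εσ·1A·T⁴ ⇒ α/ε = σT⁴/S.
α/ε = 5.67×10⁻⁸·(455)⁴/1390 = 5.67×10⁻⁸·4.286×10¹⁰/1390.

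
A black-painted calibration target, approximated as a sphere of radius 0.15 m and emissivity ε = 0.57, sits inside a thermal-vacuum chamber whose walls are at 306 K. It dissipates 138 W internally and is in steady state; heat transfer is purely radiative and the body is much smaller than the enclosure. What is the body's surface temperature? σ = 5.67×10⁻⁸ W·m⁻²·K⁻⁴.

For a small grey body in a large enclosure, net radiated power = εσA(T⁴ − T_w⁴).
Steady state: P = εσA(T⁴ − T_w⁴) with A = 4πr² = 0.2827 m².
T⁴ = P/(εσA) + T_w⁴ = 138/(0.57·5.67×10⁻⁸·0.2827) + (306)⁴
    = 1.510×10¹⁰ + 8.768×10⁹ = 2.387×10¹⁰ K⁴.

T ≈ 393 K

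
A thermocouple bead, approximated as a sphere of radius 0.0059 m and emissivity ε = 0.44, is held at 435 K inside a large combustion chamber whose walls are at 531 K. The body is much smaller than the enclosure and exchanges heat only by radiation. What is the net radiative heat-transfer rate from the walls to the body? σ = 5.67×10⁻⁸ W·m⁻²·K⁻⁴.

For a small grey body in a large enclosure: P_net = εσA(T_body⁴ − T_wall⁴).
A = 4πr² = 4.374×10⁻⁴ m²; T_body⁴ − T_wall⁴ = 3.581×10¹⁰ − 7.950×10¹⁰ = -4.370×10¹⁰ K⁴.
|P_net| = 0.44·5.67×10⁻⁸·4.374×10⁻⁴·4.370×10¹⁰.

P_net ≈ 0.477 W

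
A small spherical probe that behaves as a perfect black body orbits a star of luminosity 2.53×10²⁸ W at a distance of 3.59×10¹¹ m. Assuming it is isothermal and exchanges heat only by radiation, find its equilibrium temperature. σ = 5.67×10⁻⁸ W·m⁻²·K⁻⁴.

T ≈ 512 K

First find the stellar flux at distance d: S = L/(4πd²) = 2.53×10²⁸/(4π·(3.59×10¹¹)²) = 15620 W/m².
For an isothermal sphere, absorbed (1−a)S·πr² = emitted σ·4πr²·T⁴, so T⁴ = (1−a)S/(4σ).
T⁴ = 1.00·15620/(4·5.67×10⁻⁸) = 6.888×10¹⁰ K⁴.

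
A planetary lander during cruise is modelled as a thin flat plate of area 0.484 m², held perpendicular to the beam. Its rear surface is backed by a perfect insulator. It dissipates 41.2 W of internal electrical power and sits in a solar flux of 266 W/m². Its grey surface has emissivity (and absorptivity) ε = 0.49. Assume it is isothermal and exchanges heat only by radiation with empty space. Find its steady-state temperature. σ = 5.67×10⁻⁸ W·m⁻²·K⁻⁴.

T ≈ 297 K

At steady state, absorbed solar power + internal power = radiated power.
Absorbed: α·S·A_cross = 0.49·266·0.4840 = 63.08 W (cross-section A).
Total input = 63.08 + 41.2 = 104.3 W.
Radiated: εσ·A_surf·T⁴ with A_surf = A = 0.4840 m².
T⁴ = 104.3/(0.49·5.67×10⁻⁸·0.4840) = 7.755×10⁹ K⁴.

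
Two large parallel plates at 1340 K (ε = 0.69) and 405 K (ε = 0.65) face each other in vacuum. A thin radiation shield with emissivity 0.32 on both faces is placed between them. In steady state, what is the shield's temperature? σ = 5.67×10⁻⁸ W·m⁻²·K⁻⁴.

In steady state the net flux on the hot side equals that on the cold side.
σ(T₁⁴−T_s⁴)/D₁ = σ(T_s⁴−T₂⁴)/D₂, with D₁ = 1/ε₁+1/ε_s−1 = 3.574, D₂ = 1/ε_s+1/ε₂−1 = 3.663.
Solve for T_s⁴: T_s⁴ = (D₂·T₁⁴ + D₁·T₂⁴)/(D₁+D₂) = 1.645×10¹² K⁴.

T_s ≈ 1130 K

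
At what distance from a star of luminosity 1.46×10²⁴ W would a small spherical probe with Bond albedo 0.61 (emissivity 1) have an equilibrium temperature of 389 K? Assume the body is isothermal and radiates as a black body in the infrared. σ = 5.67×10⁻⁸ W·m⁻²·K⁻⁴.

For an isothermal black-emitting sphere, (1−a)S·πr² = σ·4πr²·T⁴ ⇒ S = 4σT⁴/(1−a).
S = 4·5.67×10⁻⁸·(389)⁴/0.390 = 13320 W/m².
Flux falls as S = L/(4πd²), so d = √(L/(4πS)) = √(1.46×10²⁴/(4π·13320)).

d ≈ 2.95×10⁹ m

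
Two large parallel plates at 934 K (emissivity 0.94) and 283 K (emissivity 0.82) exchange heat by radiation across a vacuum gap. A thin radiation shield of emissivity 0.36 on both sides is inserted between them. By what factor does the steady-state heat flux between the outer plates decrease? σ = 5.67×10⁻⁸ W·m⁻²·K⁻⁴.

Without shield: q₀ = σΔ(T⁴)/(1/ε₁+1/ε₂−1) with denominator 1.283.
With shield the two gaps are in series; the resistances add: (1/ε₁+1/ε_s−1)+(1/ε_s+1/ε₂−1) = 2.842+2.997 = 5.839.
Heat-flux ratio q₀/q = 5.839/1.283.

factor ≈ 4.55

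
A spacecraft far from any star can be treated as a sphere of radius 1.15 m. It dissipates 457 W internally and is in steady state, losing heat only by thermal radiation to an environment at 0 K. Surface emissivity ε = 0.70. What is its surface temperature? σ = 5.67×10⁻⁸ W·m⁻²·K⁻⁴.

Steady state: internal power = radiated power, P = εσA T⁴.
Radiating area A = 4πr² = 16.62 m².
T⁴ = P/(εσA) = 457/(0.70·5.67×10⁻⁸·16.62) = 6.928×10⁸ K⁴.
T = (6.928×10⁸)^(1/4).

T ≈ 162 K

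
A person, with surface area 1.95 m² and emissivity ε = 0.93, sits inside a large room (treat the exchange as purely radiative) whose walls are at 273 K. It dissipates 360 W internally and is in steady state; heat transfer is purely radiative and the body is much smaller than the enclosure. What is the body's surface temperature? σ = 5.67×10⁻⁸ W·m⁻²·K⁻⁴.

For a small grey body in a large enclosure, net radiated power = εσA(T⁴ − T_w⁴).
Steady state: P = εσA(T⁴ − T_w⁴) with A = 1.95 m².
T⁴ = P/(εσA) + T_w⁴ = 360/(0.93·5.67×10⁻⁸·1.950) + (273)⁴
    = 3.501×10⁹ + 5.555×10⁹ = 9.056×10⁹ K⁴.

T ≈ 308 K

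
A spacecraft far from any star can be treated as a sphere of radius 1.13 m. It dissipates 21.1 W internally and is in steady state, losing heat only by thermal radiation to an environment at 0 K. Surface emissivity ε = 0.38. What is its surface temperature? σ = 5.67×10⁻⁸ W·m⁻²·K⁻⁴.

T ≈ 88.4 K

Steady state: internal power = radiated power, P = εσA T⁴.
Radiating area A = 4πr² = 16.05 m².
T⁴ = P/(εσA) = 21.1/(0.38·5.67×10⁻⁸·16.05) = 6.103×10⁷ K⁴.
T = (6.103×10⁷)^(1/4).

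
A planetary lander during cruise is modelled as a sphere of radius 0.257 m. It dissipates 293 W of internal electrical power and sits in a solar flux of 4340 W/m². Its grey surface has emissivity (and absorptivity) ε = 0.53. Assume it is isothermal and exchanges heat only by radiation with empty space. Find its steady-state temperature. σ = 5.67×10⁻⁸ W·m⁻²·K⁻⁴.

At steady state, absorbed solar power + internal power = radiated power.
Absorbed: α·S·A_cross = 0.53·4340·0.2075 = 477.3 W (cross-section πr²).
Total input = 477.3 + 293 = 770.3 W.
Radiated: εσ·A_surf·T⁴ with A_surf = 4πr² = 0.8300 m².
T⁴ = 770.3/(0.53·5.67×10⁻⁸·0.8300) = 3.088×10¹⁰ K⁴.

T ≈ 419 K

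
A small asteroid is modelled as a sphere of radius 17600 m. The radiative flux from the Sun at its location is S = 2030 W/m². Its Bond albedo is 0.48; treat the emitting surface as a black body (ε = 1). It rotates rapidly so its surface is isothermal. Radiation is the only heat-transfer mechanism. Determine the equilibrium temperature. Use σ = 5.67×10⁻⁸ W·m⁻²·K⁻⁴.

At equilibrium, absorbed power = emitted power.
Absorbing cross-section = πr² = 9.731×10⁸ m²; emitting surface = 4πr² = 3.893×10⁹ m² (ratio 4).
(1−a)S·A_cross = εσ·A_surf·T⁴  ⇒  T⁴ = (1−a)S/(4σ).
T⁴ = 0.520·2030/(4·5.67×10⁻⁸) = 4.654×10⁹ K⁴.
T = (4.654×10⁹)^(1/4).

T ≈ 261 K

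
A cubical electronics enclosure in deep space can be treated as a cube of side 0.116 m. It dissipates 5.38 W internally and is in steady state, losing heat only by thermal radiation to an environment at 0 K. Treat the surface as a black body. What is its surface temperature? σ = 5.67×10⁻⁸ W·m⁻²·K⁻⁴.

Steady state: internal power = radiated power, P = εσA T⁴.
Radiating area A = 6L² = 0.08074 m².
T⁴ = P/(εσA) = 5.38/(1.0·5.67×10⁻⁸·0.08074) = 1.175×10⁹ K⁴.
T = (1.175×10⁹)^(1/4).

T ≈ 185 K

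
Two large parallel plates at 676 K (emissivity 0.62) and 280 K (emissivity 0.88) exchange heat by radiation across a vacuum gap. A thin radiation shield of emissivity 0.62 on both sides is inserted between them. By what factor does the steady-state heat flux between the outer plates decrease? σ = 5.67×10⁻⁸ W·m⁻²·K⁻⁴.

Without shield: q₀ = σΔ(T⁴)/(1/ε₁+1/ε₂−1) with denominator 1.749.
With shield the two gaps are in series; the resistances add: (1/ε₁+1/ε_s−1)+(1/ε_s+1/ε₂−1) = 2.226+1.749 = 3.975.
Heat-flux ratio q₀/q = 3.975/1.749.

factor ≈ 2.27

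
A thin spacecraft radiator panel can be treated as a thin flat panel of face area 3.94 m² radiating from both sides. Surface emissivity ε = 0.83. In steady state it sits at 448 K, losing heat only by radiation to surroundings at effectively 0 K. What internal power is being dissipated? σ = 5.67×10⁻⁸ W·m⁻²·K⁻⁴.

P ≈ 14900 W

Steady state: P = εσA T⁴.
A = 2·3.94 = 7.880 m²; T⁴ = (448)⁴ = 4.028×10¹⁰ K⁴.
P = 0.83 × 5.67×10⁻⁸ × 7.880 × 4.028×10¹⁰.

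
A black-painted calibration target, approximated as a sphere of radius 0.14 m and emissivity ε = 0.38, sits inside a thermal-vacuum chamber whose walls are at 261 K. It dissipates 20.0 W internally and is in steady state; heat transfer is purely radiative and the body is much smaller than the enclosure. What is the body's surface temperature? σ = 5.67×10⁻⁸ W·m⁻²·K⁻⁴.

T ≈ 303 K

For a small grey body in a large enclosure, net radiated power = εσA(T⁴ − T_w⁴).
Steady state: P = εσA(T⁴ − T_w⁴) with A = 4πr² = 0.2463 m².
T⁴ = P/(εσA) + T_w⁴ = 20.0/(0.38·5.67×10⁻⁸·0.2463) + (261)⁴
    = 3.769×10⁹ + 4.640×10⁹ = 8.409×10⁹ K⁴.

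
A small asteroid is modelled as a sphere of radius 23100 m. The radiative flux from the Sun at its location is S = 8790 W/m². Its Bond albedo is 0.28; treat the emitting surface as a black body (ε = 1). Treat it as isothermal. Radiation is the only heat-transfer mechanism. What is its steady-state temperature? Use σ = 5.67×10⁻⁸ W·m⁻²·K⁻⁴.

T ≈ 409 K

At equilibrium, absorbed power = emitted power.
Absorbing cross-section = πr² = 1.676×10⁹ m²; emitting surface = 4πr² = 6.706×10⁹ m² (ratio 4).
(1−a)S·A_cross = εσ·A_surf·T⁴  ⇒  T⁴ = (1−a)S/(4σ).
T⁴ = 0.720·8790/(4·5.67×10⁻⁸) = 2.790×10¹⁰ K⁴.
T = (2.790×10¹⁰)^(1/4).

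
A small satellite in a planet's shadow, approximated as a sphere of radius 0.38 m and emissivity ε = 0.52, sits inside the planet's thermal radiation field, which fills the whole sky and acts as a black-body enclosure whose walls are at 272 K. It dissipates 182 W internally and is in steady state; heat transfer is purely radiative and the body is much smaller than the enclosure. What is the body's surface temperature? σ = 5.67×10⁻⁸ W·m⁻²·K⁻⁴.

For a small grey body in a large enclosure, net radiated power = εσA(T⁴ − T_w⁴).
Steady state: P = εσA(T⁴ − T_w⁴) with A = 4πr² = 1.815 m².
T⁴ = P/(εσA) + T_w⁴ = 182/(0.52·5.67×10⁻⁸·1.815) + (272)⁴
    = 3.402×10⁹ + 5.474×10⁹ = 8.875×10⁹ K⁴.

T ≈ 307 K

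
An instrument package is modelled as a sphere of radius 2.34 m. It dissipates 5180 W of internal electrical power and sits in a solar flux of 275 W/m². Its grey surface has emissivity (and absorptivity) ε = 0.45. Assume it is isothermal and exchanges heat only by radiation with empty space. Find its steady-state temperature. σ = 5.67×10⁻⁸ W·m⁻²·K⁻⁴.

T ≈ 254 K

At steady state, absorbed solar power + internal power = radiated power.
Absorbed: α·S·A_cross = 0.45·275·17.20 = 2129 W (cross-section πr²).
Total input = 2129 + 5180 = 7309 W.
Radiated: εσ·A_surf·T⁴ with A_surf = 4πr² = 68.81 m².
T⁴ = 7309/(0.45·5.67×10⁻⁸·68.81) = 4.163×10⁹ K⁴.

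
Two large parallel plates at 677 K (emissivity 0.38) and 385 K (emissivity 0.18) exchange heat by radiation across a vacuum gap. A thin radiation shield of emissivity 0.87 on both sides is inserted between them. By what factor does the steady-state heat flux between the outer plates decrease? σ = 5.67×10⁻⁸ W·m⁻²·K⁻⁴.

factor ≈ 1.18

Without shield: q₀ = σΔ(T⁴)/(1/ε₁+1/ε₂−1) with denominator 7.187.
With shield the two gaps are in series; the resistances add: (1/ε₁+1/ε_s−1)+(1/ε_s+1/ε₂−1) = 2.781+5.705 = 8.486.
Heat-flux ratio q₀/q = 8.486/7.187.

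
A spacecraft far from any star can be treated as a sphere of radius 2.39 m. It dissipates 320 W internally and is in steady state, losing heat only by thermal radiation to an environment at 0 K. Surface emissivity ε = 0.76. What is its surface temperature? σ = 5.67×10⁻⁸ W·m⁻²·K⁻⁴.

Steady state: internal power = radiated power, P = εσA T⁴.
Radiating area A = 4πr² = 71.78 m².
T⁴ = P/(εσA) = 320/(0.76·5.67×10⁻⁸·71.78) = 1.035×10⁸ K⁴.
T = (1.035×10⁸)^(1/4).

T ≈ 101 K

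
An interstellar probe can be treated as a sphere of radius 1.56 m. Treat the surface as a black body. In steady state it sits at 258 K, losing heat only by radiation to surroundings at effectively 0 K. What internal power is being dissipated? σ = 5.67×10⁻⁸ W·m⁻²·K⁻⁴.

Steady state: P = εσA T⁴.
A = 4πr² = 30.58 m²; T⁴ = (258)⁴ = 4.431×10⁹ K⁴.
P = 1.0 × 5.67×10⁻⁸ × 30.58 × 4.431×10⁹.

P ≈ 7680 W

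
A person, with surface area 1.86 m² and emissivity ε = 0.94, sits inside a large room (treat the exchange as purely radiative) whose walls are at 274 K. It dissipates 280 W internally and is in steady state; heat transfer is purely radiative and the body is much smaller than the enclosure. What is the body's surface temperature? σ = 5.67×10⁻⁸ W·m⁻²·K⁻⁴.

T ≈ 303 K

For a small grey body in a large enclosure, net radiated power = εσA(T⁴ − T_w⁴).
Steady state: P = εσA(T⁴ − T_w⁴) with A = 1.86 m².
T⁴ = P/(εσA) + T_w⁴ = 280/(0.94·5.67×10⁻⁸·1.860) + (274)⁴
    = 2.824×10⁹ + 5.636×10⁹ = 8.461×10⁹ K⁴.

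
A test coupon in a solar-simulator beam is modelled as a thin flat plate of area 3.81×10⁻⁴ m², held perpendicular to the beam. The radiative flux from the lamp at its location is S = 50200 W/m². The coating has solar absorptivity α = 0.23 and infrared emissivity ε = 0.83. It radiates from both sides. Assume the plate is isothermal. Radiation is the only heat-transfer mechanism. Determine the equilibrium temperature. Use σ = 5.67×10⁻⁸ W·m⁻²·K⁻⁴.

At equilibrium, absorbed power = emitted power.
Absorbing cross-section = A = 3.810×10⁻⁴ m²; emitting surface = 2A = 7.620×10⁻⁴ m² (ratio 2).
αS·A_cross = εσ·A_surf·T⁴  ⇒  T⁴ = αS/(ε·2σ).
T⁴ = 0.230·50200/(0.83·2·5.67×10⁻⁸) = 1.227×10¹¹ K⁴.
T = (1.227×10¹¹)^(1/4).

T ≈ 592 K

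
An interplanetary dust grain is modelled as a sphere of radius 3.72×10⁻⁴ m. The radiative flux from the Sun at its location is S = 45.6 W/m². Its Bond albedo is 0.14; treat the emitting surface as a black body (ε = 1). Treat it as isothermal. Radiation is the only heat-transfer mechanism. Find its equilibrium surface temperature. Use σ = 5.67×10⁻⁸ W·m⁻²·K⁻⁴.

At equilibrium, absorbed power = emitted power.
Absorbing cross-section = πr² = 4.347×10⁻⁷ m²; emitting surface = 4πr² = 1.739×10⁻⁶ m² (ratio 4).
(1−a)S·A_cross = εσ·A_surf·T⁴  ⇒  T⁴ = (1−a)S/(4σ).
T⁴ = 0.860·45.6/(4·5.67×10⁻⁸) = 1.729×10⁸ K⁴.
T = (1.729×10⁸)^(1/4).

T ≈ 115 K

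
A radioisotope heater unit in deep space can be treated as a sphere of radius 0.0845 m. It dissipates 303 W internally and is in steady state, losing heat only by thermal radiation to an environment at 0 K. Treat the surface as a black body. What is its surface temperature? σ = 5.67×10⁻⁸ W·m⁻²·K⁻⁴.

Steady state: internal power = radiated power, P = εσA T⁴.
Radiating area A = 4πr² = 0.08973 m².
T⁴ = P/(εσA) = 303/(1.0·5.67×10⁻⁸·0.08973) = 5.956×10¹⁰ K⁴.
T = (5.956×10¹⁰)^(1/4).

T ≈ 494 K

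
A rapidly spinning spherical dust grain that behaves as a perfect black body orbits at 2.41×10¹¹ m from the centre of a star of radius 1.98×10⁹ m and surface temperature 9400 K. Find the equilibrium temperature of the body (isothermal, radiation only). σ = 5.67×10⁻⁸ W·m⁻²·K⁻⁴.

T ≈ 602 K

The star's surface emits σT_*⁴; at distance d the flux is S = σT_*⁴(R_*/d)².
S = 5.67×10⁻⁸·(9400)⁴·(1.98×10⁹/2.41×10¹¹)² = 29880 W/m².
For an isothermal sphere T⁴ = (1−a)S/(4σ) = 1.317×10¹¹ K⁴.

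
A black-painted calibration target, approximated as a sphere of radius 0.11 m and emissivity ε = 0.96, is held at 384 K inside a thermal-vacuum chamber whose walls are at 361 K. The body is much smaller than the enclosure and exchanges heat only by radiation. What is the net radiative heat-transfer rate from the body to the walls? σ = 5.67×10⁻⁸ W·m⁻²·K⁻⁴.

P_net ≈ 39.4 W

For a small grey body in a large enclosure: P_net = εσA(T_body⁴ − T_wall⁴).
A = 4πr² = 0.1521 m²; T_body⁴ − T_wall⁴ = 2.174×10¹⁰ − 1.698×10¹⁰ = 4.760×10⁹ K⁴.
|P_net| = 0.96·5.67×10⁻⁸·0.1521·4.760×10⁹.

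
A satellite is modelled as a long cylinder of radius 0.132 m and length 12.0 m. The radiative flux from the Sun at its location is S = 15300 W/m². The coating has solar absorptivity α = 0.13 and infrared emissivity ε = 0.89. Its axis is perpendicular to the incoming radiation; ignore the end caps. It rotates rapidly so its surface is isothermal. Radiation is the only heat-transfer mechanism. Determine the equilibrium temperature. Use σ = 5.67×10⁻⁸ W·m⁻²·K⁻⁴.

T ≈ 335 K

At equilibrium, absorbed power = emitted power.
Absorbing cross-section = 2rL = 3.168 m²; emitting surface = 2πrL = 9.953 m² (ratio π).
αS·A_cross = εσ·A_surf·T⁴  ⇒  T⁴ = αS/(ε·πσ).
T⁴ = 0.130·15300/(0.89·π·5.67×10⁻⁸) = 1.255×10¹⁰ K⁴.
T = (1.255×10¹⁰)^(1/4).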